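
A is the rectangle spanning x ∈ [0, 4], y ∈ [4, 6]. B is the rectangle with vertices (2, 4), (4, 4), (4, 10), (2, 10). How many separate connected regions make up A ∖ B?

1

A ∖ B is a single connected region.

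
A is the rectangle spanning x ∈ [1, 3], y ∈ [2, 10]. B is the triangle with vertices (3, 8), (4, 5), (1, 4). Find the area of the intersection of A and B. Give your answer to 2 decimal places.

The intersection is the polygon with vertices (3,4.667), (1,4), (3,8).
By the shoelace formula its area is 3.33.

3.33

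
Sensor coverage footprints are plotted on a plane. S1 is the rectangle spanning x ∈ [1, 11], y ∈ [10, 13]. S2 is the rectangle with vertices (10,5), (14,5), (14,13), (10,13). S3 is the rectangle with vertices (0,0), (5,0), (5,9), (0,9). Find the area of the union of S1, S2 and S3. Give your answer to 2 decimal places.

By inclusion–exclusion:
Individual areas: |S1| = 30, |S2| = 32, |S3| = 45.
|S1∩S2|: x∈[10,11], y∈[10,13] → 1·3 = 3.
|S1∩S3| = 0 (no overlap).
|S2∩S3| = 0 (no overlap).
|S1∩S2∩S3| = 0.
|S1 ∪ S2 ∪ S3| = 107 − 3 + 0 = 104.00.

104.00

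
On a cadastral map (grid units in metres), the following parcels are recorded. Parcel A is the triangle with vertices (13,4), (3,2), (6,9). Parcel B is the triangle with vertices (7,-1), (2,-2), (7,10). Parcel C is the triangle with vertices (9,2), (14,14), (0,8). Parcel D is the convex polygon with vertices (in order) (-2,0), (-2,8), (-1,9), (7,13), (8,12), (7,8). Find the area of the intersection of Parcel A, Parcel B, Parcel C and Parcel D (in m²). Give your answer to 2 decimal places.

0.85

The intersection is the polygon with vertices (7,8.286), (7,8), (5.676,6.824), (6.449,8.679).
By the shoelace formula its area is 0.85.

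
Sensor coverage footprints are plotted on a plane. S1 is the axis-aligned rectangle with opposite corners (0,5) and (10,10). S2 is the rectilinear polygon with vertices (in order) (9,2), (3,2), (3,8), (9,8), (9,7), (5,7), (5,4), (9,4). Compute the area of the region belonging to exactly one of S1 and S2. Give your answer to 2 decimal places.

|S1| = 50, |S2| = 24, |S1∩S2| = 10.
|S1 △ S2| = |S1| + |S2| − 2·|S1∩S2| = 50 + 24 − 20 = 54.00.

54.00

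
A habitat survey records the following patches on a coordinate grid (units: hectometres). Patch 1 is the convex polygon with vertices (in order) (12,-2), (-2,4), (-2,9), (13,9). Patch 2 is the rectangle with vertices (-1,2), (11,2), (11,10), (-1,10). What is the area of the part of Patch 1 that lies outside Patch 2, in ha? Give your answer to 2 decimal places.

36.38

|Patch 1| = 117.5, |Patch 1∩Patch 2| = 81.119.
|Patch 1 ∖ Patch 2| = |Patch 1| − |Patch 1∩Patch 2| = 117.5 − 81.119 = 36.38.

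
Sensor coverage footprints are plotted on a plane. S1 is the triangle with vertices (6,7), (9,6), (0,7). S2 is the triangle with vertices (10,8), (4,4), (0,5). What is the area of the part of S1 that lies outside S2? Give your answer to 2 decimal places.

|S1| = 3, |S1∩S2| = 0.9793.
|S1 ∖ S2| = |S1| − |S1∩S2| = 3 − 0.9793 = 2.02.

2.02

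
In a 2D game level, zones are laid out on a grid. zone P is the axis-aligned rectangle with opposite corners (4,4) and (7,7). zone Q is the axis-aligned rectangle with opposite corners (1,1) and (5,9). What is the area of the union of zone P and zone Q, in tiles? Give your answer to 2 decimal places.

By inclusion–exclusion:
Individual areas: |zone P| = 9, |zone Q| = 32.
|zone P∩zone Q|: x∈[4,5], y∈[4,7] → 1·3 = 3.
|zone P ∪ zone Q| = 41 − 3 = 38.00.

38.00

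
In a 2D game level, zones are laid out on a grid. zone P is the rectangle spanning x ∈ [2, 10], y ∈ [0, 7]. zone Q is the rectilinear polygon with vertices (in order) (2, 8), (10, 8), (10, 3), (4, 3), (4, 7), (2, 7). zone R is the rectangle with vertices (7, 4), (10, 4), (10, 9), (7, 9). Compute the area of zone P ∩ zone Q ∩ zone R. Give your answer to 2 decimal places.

The intersection is the polygon with vertices (10,7), (10,4), (7,4), (7,7).
By the shoelace formula its area is 9.00.

9.00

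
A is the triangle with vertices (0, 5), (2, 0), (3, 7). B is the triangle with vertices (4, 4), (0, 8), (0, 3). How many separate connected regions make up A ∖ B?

A ∖ B splits into 2 disjoint pieces (area 3.1347, area 0.95).

2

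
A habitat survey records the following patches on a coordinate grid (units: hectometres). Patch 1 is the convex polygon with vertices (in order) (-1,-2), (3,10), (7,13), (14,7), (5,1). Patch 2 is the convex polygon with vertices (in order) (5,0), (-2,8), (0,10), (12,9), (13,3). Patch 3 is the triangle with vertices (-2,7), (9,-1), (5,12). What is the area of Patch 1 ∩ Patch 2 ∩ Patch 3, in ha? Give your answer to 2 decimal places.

34.19

The intersection is the polygon with vertices (5.763,9.52), (7.809,2.872), (5.652,1.435), (1.22,4.659), (2.919,9.757).
By the shoelace formula its area is 34.19.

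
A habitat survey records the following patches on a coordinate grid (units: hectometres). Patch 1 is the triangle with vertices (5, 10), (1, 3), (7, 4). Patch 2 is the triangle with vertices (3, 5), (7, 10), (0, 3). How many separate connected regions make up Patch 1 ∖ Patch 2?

Patch 1 ∖ Patch 2 splits into 2 disjoint pieces (area 3.1667, area 13.2262).

2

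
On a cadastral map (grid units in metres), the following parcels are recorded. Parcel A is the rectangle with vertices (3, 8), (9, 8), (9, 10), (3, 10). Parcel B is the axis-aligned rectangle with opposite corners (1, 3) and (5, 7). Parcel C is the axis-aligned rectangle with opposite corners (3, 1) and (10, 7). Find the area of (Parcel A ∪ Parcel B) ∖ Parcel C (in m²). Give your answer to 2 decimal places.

20.00

|Parcel A ∪ Parcel B| = 28.
|(Parcel A ∪ Parcel B) ∩ Parcel C| = 8.
|(Parcel A ∪ Parcel B) ∖ Parcel C| = 28 − 8 = 20.00.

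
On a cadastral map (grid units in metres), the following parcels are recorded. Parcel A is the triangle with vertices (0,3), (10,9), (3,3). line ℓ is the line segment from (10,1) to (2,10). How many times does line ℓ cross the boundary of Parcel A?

2

The segment meets the boundary at (5.362,6.217), (5.964,5.541).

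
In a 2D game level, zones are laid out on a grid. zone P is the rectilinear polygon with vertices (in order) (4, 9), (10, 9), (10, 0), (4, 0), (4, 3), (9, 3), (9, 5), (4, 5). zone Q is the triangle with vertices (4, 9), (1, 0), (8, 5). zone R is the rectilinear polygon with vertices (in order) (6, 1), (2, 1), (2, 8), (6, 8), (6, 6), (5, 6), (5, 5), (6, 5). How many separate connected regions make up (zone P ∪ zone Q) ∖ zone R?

(zone P ∪ zone Q) ∖ zone R splits into 2 disjoint pieces (area 36.5952, area 1.2).

2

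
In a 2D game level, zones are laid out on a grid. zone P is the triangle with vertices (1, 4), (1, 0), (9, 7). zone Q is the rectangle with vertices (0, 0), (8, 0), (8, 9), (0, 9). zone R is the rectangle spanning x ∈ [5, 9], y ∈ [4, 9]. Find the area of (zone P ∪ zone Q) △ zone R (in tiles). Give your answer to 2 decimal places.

61.75

|zone P ∪ zone Q| = 72.25.
|(zone P ∪ zone Q) ∩ zone R| = 15.25.
|(zone P ∪ zone Q) △ zone R| = 72.25 + 20 − 30.5 = 61.75.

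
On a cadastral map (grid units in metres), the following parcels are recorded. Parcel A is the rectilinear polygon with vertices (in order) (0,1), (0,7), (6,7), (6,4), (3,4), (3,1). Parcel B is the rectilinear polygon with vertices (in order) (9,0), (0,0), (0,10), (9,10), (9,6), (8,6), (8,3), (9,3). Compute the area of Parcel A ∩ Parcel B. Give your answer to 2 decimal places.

27.00

The intersection is the polygon with vertices (0,7), (6,7), (6,4), (3,4), (3,1), (0,1).
By the shoelace formula its area is 27.00.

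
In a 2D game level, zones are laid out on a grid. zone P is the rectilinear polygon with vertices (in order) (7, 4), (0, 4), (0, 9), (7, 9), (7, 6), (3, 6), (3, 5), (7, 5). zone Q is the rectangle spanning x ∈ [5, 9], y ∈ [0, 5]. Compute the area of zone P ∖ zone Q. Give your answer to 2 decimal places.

29.00

|zone P| = 31, |zone P∩zone Q| = 2.
|zone P ∖ zone Q| = |zone P| − |zone P∩zone Q| = 31 − 2 = 29.00.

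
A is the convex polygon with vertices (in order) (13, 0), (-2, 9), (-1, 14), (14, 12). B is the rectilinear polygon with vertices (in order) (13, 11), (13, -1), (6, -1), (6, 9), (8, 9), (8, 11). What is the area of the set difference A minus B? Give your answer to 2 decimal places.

74.70

|A| = 133, |A∩B| = 58.3.
|A ∖ B| = |A| − |A∩B| = 133 − 58.3 = 74.70.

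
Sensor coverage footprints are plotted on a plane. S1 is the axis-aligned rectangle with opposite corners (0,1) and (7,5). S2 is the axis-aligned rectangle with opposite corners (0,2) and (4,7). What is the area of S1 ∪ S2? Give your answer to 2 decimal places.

36.00

By inclusion–exclusion:
Individual areas: |S1| = 28, |S2| = 20.
|S1∩S2|: x∈[0,4], y∈[2,5] → 4·3 = 12.
|S1 ∪ S2| = 48 − 12 = 36.00.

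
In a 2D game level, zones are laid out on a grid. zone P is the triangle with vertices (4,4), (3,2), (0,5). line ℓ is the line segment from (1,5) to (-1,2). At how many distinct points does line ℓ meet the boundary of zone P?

2

The segment meets the boundary at (0.6,4.4), (0.857,4.786).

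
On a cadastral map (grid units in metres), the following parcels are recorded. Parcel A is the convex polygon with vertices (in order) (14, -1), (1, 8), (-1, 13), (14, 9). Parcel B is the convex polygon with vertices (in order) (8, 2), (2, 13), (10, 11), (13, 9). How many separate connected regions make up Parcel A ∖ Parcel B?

Parcel A ∖ Parcel B splits into 2 disjoint pieces (area 30.5788, area 23.1407).

2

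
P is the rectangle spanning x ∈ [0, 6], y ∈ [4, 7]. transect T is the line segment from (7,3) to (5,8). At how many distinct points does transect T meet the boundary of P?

2

The segment meets the boundary at (5.4,7), (6,5.5).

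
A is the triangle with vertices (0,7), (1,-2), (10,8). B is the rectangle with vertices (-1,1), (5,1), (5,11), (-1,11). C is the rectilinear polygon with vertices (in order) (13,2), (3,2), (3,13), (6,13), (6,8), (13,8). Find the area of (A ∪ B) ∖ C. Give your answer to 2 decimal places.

46.55

|A ∪ B| = 77.1889.
|(A ∪ B) ∩ C| = 30.6389.
|(A ∪ B) ∖ C| = 77.1889 − 30.6389 = 46.55.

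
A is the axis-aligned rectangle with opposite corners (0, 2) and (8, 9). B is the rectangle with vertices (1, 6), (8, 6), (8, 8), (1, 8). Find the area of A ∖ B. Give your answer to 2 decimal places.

|A∩B|: x∈[1,8], y∈[6,8] → 7·2 = 14.
|A| = 56.
|A ∖ B| = |A| − |A∩B| = 56 − 14 = 42.00.

42.00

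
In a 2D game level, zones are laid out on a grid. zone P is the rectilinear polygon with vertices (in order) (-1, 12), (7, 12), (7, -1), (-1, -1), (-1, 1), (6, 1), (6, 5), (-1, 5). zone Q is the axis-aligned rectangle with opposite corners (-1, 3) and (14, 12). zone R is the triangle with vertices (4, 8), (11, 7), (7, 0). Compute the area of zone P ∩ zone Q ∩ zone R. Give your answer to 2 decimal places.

The intersection is the polygon with vertices (7,3), (6,3), (6,5), (5.125,5), (4,8), (7,7.571).
By the shoelace formula its area is 8.67.

8.67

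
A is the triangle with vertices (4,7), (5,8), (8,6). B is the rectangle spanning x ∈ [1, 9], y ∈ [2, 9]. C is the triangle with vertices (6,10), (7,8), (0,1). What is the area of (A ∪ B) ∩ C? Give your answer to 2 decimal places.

The region (A ∪ B) ∩ C is the polygon with vertices (1,2.5), (5.333,9), (6.5,9), (7,8), (1,2).
By the shoelace formula its area is 9.67.

9.67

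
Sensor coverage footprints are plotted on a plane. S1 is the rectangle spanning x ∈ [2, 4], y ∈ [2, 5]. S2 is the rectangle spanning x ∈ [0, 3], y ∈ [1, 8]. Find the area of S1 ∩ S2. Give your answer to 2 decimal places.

|S1∩S2|: x∈[2,3], y∈[2,5] → 1·3 = 3.

3.00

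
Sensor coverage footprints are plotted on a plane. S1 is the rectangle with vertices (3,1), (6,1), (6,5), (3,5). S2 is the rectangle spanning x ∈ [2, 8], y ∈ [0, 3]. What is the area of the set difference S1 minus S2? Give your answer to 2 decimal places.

|S1∩S2|: x∈[3,6], y∈[1,3] → 3·2 = 6.
|S1| = 12.
|S1 ∖ S2| = |S1| − |S1∩S2| = 12 − 6 = 6.00.

6.00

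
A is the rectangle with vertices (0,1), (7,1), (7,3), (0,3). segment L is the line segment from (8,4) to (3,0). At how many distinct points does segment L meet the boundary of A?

The segment meets the boundary at (4.25,1), (6.75,3).

2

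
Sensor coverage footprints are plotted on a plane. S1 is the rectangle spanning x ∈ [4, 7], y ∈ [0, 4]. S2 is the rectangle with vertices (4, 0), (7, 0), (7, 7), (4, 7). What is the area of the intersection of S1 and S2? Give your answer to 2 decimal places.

|S1∩S2|: x∈[4,7], y∈[0,4] → 3·4 = 12.

12.00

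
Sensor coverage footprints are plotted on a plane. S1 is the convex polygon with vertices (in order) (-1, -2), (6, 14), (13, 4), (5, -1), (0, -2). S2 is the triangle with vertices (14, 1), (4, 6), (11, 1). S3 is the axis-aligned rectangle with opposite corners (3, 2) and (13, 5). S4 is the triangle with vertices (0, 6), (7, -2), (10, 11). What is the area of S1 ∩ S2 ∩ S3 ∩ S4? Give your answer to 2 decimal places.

1.64

The intersection is the polygon with vertices (6,5), (8.345,3.828), (8.16,3.028), (5.4,5).
By the shoelace formula its area is 1.64.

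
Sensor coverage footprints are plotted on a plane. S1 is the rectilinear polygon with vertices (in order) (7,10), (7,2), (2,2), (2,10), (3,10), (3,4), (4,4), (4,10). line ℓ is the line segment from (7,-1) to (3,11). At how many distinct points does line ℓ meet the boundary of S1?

2

The segment meets the boundary at (4,8), (6,2).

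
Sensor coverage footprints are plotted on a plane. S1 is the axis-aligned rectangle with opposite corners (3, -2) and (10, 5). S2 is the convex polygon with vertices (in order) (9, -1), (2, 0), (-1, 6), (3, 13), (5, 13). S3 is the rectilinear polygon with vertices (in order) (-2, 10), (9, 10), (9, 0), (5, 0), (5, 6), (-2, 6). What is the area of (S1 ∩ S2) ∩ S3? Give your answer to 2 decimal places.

The region (S1 ∩ S2) ∩ S3 is the polygon with vertices (7.286,5), (8.714,0), (5,0), (5,5).
By the shoelace formula its area is 15.00.

15.00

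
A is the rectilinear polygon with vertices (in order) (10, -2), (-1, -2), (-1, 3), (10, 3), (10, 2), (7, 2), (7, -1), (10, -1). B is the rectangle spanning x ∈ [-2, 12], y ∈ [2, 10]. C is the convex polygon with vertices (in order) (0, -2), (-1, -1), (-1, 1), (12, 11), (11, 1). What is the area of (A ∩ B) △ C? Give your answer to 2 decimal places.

|A ∩ B| = 11.
|(A ∩ B) ∩ C| = 9.05.
|(A ∩ B) △ C| = 11 + 79 − 18.1 = 71.90.

71.90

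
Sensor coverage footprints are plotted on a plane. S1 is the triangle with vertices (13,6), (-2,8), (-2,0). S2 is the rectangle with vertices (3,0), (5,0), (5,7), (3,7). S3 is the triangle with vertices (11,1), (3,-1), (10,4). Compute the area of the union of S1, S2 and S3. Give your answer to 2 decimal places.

77.67

By inclusion–exclusion:
Individual areas: |S1| = 60, |S2| = 14, |S3| = 13.
|S1∩S2| = 9.2.
|S1∩S3| = 0.
|S2∩S3| = 0.1286.
|S1∩S2∩S3| = 0.
|S1 ∪ S2 ∪ S3| = 87 − 9.3286 + 0 = 77.67.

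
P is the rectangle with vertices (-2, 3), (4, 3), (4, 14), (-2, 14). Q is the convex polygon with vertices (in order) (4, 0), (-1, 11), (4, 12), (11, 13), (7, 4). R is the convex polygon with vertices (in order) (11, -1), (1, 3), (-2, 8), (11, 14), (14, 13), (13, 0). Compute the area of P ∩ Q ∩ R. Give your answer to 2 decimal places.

The intersection is the polygon with vertices (2.636,3), (-0.046,8.902), (4,10.769), (4,3).
By the shoelace formula its area is 19.74.

19.74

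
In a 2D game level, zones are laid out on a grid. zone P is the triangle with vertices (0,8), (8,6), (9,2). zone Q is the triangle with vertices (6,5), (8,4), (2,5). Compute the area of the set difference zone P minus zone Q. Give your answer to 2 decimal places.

|zone P| = 15, |zone P∩zone Q| = 1.3056.
|zone P ∖ zone Q| = |zone P| − |zone P∩zone Q| = 15 − 1.3056 = 13.69.

13.69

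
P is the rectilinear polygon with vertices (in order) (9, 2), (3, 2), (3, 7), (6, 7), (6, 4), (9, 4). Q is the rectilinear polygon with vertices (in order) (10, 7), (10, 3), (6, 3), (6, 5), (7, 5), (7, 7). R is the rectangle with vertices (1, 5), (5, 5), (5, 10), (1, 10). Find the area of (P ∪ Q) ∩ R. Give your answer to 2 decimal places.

The region (P ∪ Q) ∩ R is the polygon with vertices (3,7), (5,7), (5,5), (3,5).
By the shoelace formula its area is 4.00.

4.00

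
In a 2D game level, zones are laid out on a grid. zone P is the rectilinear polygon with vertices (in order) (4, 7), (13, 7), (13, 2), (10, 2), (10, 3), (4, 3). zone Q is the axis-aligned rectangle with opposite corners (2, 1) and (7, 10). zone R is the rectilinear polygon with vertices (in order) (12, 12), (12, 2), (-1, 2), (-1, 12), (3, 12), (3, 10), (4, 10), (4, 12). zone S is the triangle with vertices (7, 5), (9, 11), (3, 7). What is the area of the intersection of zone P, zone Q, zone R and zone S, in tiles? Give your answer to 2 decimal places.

The intersection is the polygon with vertices (4,7), (7,7), (7,5), (4,6.5).
By the shoelace formula its area is 3.75.

3.75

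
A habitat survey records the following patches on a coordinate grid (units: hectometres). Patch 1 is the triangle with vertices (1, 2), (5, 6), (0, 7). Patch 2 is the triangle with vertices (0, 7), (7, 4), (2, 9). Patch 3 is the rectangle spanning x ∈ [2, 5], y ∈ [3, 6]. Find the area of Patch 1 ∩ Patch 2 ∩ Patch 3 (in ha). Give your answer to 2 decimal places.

1.07

The intersection is the polygon with vertices (2.333,6), (5,6), (4.2,5.2).
By the shoelace formula its area is 1.07.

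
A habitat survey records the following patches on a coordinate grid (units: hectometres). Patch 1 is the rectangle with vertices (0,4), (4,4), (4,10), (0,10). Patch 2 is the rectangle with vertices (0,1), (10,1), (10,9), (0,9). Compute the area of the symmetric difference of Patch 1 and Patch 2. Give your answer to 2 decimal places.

64.00

|Patch 1∩Patch 2|: x∈[0,4], y∈[4,9] → 4·5 = 20.
|Patch 1 △ Patch 2| = |Patch 1| + |Patch 2| − 2·|Patch 1∩Patch 2| = 24 + 80 − 40 = 64.00.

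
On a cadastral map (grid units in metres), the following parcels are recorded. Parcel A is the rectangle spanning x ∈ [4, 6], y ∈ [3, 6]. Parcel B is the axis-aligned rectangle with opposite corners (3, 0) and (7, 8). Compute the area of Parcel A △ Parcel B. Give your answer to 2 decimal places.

|Parcel A∩Parcel B|: x∈[4,6], y∈[3,6] → 2·3 = 6.
|Parcel A △ Parcel B| = |Parcel A| + |Parcel B| − 2·|Parcel A∩Parcel B| = 6 + 32 − 12 = 26.00.

26.00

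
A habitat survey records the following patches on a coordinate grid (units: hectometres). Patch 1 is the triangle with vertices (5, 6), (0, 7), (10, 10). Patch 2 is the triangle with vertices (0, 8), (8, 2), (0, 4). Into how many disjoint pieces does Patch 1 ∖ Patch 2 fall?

1

Patch 1 ∖ Patch 2 is a single connected region.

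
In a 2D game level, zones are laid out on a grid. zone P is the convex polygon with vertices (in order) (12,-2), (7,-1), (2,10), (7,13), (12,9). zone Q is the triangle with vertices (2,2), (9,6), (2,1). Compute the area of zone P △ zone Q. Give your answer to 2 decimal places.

98.70

|zone P| = 97.5, |zone Q| = 3.5, |zone P∩zone Q| = 1.1493.
|zone P △ zone Q| = |zone P| + |zone Q| − 2·|zone P∩zone Q| = 97.5 + 3.5 − 2.2987 = 98.70.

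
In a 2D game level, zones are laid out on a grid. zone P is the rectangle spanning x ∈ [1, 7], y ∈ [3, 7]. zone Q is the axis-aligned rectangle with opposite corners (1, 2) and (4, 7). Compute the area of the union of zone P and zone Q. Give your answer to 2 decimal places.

27.00

By inclusion–exclusion:
Individual areas: |zone P| = 24, |zone Q| = 15.
|zone P∩zone Q|: x∈[1,4], y∈[3,7] → 3·4 = 12.
|zone P ∪ zone Q| = 39 − 12 = 27.00.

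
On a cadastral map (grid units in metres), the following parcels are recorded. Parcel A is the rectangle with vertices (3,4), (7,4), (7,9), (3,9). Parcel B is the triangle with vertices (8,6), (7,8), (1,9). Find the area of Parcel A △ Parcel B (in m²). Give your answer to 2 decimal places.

17.12

|Parcel A| = 20, |Parcel B| = 5.5, |Parcel A∩Parcel B| = 4.1905.
|Parcel A △ Parcel B| = |Parcel A| + |Parcel B| − 2·|Parcel A∩Parcel B| = 20 + 5.5 − 8.381 = 17.12.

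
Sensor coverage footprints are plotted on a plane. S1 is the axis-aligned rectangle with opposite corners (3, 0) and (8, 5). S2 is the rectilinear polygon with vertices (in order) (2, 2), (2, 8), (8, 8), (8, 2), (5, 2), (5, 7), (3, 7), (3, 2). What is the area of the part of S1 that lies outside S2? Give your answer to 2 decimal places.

16.00

|S1| = 25, |S1∩S2| = 9.
|S1 ∖ S2| = |S1| − |S1∩S2| = 25 − 9 = 16.00.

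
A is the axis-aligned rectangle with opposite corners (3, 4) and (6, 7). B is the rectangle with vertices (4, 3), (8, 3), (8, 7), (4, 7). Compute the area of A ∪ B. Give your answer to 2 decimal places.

By inclusion–exclusion:
Individual areas: |A| = 9, |B| = 16.
|A∩B|: x∈[4,6], y∈[4,7] → 2·3 = 6.
|A ∪ B| = 25 − 6 = 19.00.

19.00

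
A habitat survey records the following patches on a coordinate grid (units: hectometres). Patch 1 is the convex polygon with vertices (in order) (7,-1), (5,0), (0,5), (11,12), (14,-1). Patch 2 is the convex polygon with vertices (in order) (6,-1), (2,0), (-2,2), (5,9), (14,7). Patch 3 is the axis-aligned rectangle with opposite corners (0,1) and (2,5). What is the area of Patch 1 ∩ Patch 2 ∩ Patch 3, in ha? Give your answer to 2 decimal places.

1.75

The intersection is the polygon with vertices (0.5,4.5), (1,5), (2,5), (2,3).
By the shoelace formula its area is 1.75.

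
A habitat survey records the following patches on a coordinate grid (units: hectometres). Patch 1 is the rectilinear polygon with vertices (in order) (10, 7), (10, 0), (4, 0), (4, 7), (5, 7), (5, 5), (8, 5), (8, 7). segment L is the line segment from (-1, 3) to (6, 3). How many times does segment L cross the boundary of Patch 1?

1

The segment meets the boundary at (4,3).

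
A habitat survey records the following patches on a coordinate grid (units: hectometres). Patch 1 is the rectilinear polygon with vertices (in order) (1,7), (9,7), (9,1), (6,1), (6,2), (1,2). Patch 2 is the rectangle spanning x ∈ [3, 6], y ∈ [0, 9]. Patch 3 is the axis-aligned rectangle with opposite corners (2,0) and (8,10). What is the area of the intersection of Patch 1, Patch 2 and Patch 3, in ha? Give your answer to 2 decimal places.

15.00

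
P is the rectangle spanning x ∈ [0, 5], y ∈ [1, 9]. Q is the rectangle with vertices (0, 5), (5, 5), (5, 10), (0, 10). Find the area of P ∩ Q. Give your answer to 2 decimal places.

20.00

|P∩Q|: x∈[0,5], y∈[5,9] → 5·4 = 20.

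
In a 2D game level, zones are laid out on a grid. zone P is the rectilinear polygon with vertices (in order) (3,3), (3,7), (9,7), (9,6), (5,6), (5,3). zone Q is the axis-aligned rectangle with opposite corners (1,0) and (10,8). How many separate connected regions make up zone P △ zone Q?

zone P △ zone Q is a single connected region.

1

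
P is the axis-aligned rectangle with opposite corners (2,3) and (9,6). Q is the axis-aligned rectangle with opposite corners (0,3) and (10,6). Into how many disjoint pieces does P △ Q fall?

P △ Q splits into 2 disjoint pieces (area 3, area 6).

2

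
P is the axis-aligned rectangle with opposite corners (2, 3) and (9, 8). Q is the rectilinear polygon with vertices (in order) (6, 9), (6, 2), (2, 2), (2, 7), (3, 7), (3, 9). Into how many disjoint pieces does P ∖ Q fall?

2

P ∖ Q splits into 2 disjoint pieces (area 15, area 1).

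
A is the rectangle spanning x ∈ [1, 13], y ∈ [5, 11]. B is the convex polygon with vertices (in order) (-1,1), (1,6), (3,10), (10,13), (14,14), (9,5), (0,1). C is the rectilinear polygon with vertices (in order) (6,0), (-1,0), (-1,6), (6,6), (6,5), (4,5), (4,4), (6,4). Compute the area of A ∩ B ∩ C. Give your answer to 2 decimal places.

5.00

The intersection is the polygon with vertices (4,5), (1,5), (1,6), (6,6), (6,5).
By the shoelace formula its area is 5.00.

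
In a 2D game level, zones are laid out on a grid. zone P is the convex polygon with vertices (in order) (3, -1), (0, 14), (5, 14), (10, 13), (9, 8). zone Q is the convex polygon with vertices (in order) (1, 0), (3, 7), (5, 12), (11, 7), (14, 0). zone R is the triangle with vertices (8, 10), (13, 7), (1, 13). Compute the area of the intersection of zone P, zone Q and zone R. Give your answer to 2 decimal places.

The intersection is the polygon with vertices (4.756,11.39), (6.765,10.529), (8,9.5), (4.667,11.167).
By the shoelace formula its area is 0.95.

0.95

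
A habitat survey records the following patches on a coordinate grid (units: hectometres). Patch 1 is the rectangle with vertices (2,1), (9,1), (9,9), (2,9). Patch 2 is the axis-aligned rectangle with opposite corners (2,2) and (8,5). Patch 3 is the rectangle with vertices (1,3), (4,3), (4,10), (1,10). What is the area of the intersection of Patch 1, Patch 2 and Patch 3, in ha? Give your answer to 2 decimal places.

4.00

The intersection is the polygon with vertices (4,5), (4,3), (2,3), (2,5).
By the shoelace formula its area is 4.00.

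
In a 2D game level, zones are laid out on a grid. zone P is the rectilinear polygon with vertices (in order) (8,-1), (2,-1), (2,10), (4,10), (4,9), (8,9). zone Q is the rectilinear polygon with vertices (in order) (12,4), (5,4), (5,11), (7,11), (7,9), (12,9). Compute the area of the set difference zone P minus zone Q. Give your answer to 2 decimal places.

|zone P| = 62, |zone P∩zone Q| = 15.
|zone P ∖ zone Q| = |zone P| − |zone P∩zone Q| = 62 − 15 = 47.00.

47.00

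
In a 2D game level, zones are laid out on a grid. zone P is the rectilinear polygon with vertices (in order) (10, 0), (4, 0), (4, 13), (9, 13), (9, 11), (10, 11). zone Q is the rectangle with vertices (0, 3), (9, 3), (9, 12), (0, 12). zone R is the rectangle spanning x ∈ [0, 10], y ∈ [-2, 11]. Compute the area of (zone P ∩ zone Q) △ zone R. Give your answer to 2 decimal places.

|zone P ∩ zone Q| = 45.
|(zone P ∩ zone Q) ∩ zone R| = 40.
|(zone P ∩ zone Q) △ zone R| = 45 + 130 − 80 = 95.00.

95.00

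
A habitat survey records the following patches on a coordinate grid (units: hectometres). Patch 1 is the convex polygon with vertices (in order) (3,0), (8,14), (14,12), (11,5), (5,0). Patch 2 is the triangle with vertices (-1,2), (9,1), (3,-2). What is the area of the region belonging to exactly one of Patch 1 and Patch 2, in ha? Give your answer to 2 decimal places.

83.28

|Patch 1| = 72.5, |Patch 2| = 18, |Patch 1∩Patch 2| = 3.6086.
|Patch 1 △ Patch 2| = |Patch 1| + |Patch 2| − 2·|Patch 1∩Patch 2| = 72.5 + 18 − 7.2172 = 83.28.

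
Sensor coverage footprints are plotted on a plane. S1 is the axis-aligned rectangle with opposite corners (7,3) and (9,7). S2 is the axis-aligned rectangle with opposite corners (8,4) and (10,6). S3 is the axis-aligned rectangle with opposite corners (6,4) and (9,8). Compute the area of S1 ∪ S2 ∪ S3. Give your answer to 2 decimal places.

16.00

By inclusion–exclusion:
Individual areas: |S1| = 8, |S2| = 4, |S3| = 12.
|S1∩S2|: x∈[8,9], y∈[4,6] → 1·2 = 2.
|S1∩S3|: x∈[7,9], y∈[4,7] → 2·3 = 6.
|S2∩S3|: x∈[8,9], y∈[4,6] → 1·2 = 2.
|S1∩S2∩S3| = 2.
|S1 ∪ S2 ∪ S3| = 24 − 10 + 2 = 16.00.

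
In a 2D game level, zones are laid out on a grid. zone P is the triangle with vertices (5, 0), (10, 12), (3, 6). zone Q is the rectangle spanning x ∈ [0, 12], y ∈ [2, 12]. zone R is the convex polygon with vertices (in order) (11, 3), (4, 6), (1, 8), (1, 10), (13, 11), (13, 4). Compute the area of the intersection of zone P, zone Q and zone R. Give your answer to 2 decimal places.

The intersection is the polygon with vertices (8.385,10.615), (9.46,10.705), (6.97,4.727), (4,6), (3.438,6.375).
By the shoelace formula its area is 14.87.

14.87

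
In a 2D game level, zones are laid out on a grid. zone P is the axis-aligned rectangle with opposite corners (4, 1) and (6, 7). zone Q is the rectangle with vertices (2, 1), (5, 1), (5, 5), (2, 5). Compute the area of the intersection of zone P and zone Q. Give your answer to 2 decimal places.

4.00

|zone P∩zone Q|: x∈[4,5], y∈[1,5] → 1·4 = 4.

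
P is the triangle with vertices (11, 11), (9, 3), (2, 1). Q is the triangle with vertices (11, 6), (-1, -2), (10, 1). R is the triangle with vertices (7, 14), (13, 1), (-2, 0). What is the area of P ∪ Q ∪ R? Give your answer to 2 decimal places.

109.65

By inclusion–exclusion:
Individual areas: |P| = 26, |Q| = 26, |R| = 100.5.
|P∩Q| = 4.0625.
|P∩R| = 23.7053.
|Q∩R| = 19.1481.
|P∩Q∩R| = 4.0625.
|P ∪ Q ∪ R| = 152.5 − 46.9159 + 4.0625 = 109.65.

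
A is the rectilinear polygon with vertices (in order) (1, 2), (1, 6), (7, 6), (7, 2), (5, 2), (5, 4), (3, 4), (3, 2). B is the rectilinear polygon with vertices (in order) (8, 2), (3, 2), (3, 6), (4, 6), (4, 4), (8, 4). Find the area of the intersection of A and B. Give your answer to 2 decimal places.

6.00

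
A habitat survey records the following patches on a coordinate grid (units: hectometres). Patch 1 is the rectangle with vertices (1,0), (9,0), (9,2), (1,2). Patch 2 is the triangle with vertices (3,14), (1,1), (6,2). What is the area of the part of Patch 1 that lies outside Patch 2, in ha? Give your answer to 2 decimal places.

13.58

|Patch 1| = 16, |Patch 1∩Patch 2| = 2.4231.
|Patch 1 ∖ Patch 2| = |Patch 1| − |Patch 1∩Patch 2| = 16 − 2.4231 = 13.58.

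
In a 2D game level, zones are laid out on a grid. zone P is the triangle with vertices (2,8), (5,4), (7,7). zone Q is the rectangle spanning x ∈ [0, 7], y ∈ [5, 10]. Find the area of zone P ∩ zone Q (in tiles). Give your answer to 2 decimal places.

The intersection is the polygon with vertices (2,8), (7,7), (5.667,5), (4.25,5).
By the shoelace formula its area is 7.79.

7.79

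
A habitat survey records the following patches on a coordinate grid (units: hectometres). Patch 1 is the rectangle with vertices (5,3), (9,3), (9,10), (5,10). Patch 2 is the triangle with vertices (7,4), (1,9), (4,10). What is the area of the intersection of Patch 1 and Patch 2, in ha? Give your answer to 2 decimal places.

2.33

The intersection is the polygon with vertices (5,8), (7,4), (5,5.667).
By the shoelace formula its area is 2.33.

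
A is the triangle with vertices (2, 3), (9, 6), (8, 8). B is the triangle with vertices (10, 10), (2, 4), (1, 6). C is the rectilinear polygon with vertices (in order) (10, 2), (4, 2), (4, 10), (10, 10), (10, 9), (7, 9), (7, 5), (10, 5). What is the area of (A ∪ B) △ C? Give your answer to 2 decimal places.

|A ∪ B| = 19.5.
|(A ∪ B) ∩ C| = 8.8333.
|(A ∪ B) △ C| = 19.5 + 36 − 17.6667 = 37.83.

37.83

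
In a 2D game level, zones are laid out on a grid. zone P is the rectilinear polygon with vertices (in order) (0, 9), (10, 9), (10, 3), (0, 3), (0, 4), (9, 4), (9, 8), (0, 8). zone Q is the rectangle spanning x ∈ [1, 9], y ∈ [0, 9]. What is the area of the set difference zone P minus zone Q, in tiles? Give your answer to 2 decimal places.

8.00

|zone P| = 24, |zone P∩zone Q| = 16.
|zone P ∖ zone Q| = |zone P| − |zone P∩zone Q| = 24 − 16 = 8.00.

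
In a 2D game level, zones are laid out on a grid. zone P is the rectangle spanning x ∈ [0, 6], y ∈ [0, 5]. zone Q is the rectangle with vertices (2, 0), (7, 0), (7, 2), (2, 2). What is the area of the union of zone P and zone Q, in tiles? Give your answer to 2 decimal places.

By inclusion–exclusion:
Individual areas: |zone P| = 30, |zone Q| = 10.
|zone P∩zone Q|: x∈[2,6], y∈[0,2] → 4·2 = 8.
|zone P ∪ zone Q| = 40 − 8 = 32.00.

32.00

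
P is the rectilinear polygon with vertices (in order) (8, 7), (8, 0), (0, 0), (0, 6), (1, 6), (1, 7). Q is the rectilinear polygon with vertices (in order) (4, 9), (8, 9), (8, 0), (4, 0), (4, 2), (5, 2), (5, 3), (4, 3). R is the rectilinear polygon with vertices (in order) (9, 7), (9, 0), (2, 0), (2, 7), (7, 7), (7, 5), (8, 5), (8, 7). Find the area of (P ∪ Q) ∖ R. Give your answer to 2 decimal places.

23.00

|P ∪ Q| = 63.
|(P ∪ Q) ∩ R| = 40.
|(P ∪ Q) ∖ R| = 63 − 40 = 23.00.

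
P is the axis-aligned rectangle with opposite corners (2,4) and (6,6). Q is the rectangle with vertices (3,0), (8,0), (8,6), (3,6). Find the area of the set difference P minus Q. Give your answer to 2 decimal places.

|P∩Q|: x∈[3,6], y∈[4,6] → 3·2 = 6.
|P| = 8.
|P ∖ Q| = |P| − |P∩Q| = 8 − 6 = 2.00.

2.00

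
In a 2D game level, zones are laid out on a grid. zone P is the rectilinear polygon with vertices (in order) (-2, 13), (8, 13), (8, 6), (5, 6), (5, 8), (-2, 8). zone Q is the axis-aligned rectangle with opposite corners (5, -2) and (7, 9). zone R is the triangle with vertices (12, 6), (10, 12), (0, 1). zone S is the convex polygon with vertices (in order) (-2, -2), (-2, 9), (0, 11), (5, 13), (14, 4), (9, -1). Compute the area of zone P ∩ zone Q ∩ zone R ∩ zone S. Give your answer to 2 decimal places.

The intersection is the polygon with vertices (7,8.7), (7,6), (5,6), (5,6.5).
By the shoelace formula its area is 3.20.

3.20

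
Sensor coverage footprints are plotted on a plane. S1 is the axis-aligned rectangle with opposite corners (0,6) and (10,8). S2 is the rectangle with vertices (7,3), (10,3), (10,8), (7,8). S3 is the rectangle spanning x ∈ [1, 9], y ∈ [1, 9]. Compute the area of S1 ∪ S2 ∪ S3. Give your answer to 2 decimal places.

By inclusion–exclusion:
Individual areas: |S1| = 20, |S2| = 15, |S3| = 64.
|S1∩S2|: x∈[7,10], y∈[6,8] → 3·2 = 6.
|S1∩S3|: x∈[1,9], y∈[6,8] → 8·2 = 16.
|S2∩S3|: x∈[7,9], y∈[3,8] → 2·5 = 10.
|S1∩S2∩S3| = 4.
|S1 ∪ S2 ∪ S3| = 99 − 32 + 4 = 71.00.

71.00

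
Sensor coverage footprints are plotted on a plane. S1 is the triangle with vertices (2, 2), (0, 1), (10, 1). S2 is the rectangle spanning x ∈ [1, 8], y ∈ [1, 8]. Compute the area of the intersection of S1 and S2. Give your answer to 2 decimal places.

4.50

The intersection is the polygon with vertices (2,2), (8,1.25), (8,1), (1,1), (1,1.5).
By the shoelace formula its area is 4.50.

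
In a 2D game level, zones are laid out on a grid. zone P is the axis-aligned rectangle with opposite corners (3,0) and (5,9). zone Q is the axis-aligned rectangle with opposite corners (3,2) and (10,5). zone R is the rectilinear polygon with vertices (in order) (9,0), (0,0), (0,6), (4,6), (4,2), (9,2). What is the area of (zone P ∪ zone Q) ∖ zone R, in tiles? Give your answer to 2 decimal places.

|zone P ∪ zone Q| = 33.
|(zone P ∪ zone Q) ∩ zone R| = 8.
|(zone P ∪ zone Q) ∖ zone R| = 33 − 8 = 25.00.

25.00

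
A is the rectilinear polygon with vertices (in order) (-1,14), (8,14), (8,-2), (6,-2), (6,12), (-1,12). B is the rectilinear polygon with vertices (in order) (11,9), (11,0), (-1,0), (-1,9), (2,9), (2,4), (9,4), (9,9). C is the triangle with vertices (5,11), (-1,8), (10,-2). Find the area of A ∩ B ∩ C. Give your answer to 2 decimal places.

The intersection is the polygon with vertices (7.8,0), (6,1.636), (6,4), (7.692,4), (8,3.2), (8,0).
By the shoelace formula its area is 6.40.

6.40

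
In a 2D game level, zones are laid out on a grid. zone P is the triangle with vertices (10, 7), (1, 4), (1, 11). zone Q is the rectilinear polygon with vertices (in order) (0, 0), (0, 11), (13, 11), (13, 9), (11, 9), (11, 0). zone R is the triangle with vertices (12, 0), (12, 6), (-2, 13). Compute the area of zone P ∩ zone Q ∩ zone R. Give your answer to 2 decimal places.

The intersection is the polygon with vertices (1,11), (10,7), (5.925,5.641), (1,10.214).
By the shoelace formula its area is 16.20.

16.20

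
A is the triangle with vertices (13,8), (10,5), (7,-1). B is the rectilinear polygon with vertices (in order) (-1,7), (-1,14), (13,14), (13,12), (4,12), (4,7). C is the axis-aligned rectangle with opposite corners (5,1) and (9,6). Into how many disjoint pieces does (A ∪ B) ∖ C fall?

(A ∪ B) ∖ C splits into 3 disjoint pieces (area 0.3333, area 3.5, area 53).

3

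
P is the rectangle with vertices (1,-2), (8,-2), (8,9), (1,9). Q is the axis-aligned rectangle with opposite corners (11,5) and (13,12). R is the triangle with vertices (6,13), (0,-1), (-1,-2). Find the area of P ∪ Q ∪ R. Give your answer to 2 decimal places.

By inclusion–exclusion:
Individual areas: |P| = 77, |Q| = 14, |R| = 4.
|P∩Q| = 0 (no overlap).
|P∩R| = 2.0762.
|Q∩R| = 0.
|P∩Q∩R| = 0.
|P ∪ Q ∪ R| = 95 − 2.0762 + 0 = 92.92.

92.92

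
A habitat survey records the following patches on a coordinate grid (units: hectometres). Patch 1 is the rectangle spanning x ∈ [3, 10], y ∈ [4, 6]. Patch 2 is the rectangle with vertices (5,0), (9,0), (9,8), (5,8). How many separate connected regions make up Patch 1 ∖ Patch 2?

Patch 1 ∖ Patch 2 splits into 2 disjoint pieces (area 2, area 4).

2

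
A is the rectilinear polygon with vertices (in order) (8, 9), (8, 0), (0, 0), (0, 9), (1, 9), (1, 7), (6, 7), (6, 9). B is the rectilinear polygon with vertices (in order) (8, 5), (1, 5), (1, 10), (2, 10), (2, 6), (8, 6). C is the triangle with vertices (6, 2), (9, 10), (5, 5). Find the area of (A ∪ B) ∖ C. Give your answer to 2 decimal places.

57.21

|A ∪ B| = 65.
|(A ∪ B) ∩ C| = 7.7917.
|(A ∪ B) ∖ C| = 65 − 7.7917 = 57.21.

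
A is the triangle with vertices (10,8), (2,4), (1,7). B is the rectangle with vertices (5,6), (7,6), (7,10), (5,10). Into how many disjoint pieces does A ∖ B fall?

2

A ∖ B splits into 2 disjoint pieces (area 1.75, area 9.3889).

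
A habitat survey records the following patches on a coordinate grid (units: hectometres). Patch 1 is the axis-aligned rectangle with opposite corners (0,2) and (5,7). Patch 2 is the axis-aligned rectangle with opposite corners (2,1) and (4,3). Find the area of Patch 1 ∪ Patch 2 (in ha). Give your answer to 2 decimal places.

By inclusion–exclusion:
Individual areas: |Patch 1| = 25, |Patch 2| = 4.
|Patch 1∩Patch 2|: x∈[2,4], y∈[2,3] → 2·1 = 2.
|Patch 1 ∪ Patch 2| = 29 − 2 = 27.00.

27.00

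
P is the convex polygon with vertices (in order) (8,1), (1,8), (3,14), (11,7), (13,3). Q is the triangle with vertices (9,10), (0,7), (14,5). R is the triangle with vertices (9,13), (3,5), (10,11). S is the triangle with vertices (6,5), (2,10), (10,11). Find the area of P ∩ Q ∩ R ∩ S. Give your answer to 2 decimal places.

3.37

The intersection is the polygon with vertices (8.196,9.454), (4.78,6.525), (4.452,6.936), (6,9), (7.965,9.655).
By the shoelace formula its area is 3.37.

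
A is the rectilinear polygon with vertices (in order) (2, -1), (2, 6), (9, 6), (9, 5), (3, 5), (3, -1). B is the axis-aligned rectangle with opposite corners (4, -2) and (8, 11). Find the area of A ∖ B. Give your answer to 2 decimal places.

9.00

|A| = 13, |A∩B| = 4.
|A ∖ B| = |A| − |A∩B| = 13 − 4 = 9.00.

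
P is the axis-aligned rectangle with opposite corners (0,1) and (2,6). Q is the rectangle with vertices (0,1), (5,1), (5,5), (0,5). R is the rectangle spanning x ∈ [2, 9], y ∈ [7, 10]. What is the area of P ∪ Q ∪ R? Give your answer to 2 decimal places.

By inclusion–exclusion:
Individual areas: |P| = 10, |Q| = 20, |R| = 21.
|P∩Q|: x∈[0,2], y∈[1,5] → 2·4 = 8.
|P∩R| = 0 (no overlap).
|Q∩R| = 0 (no overlap).
|P∩Q∩R| = 0.
|P ∪ Q ∪ R| = 51 − 8 + 0 = 43.00.

43.00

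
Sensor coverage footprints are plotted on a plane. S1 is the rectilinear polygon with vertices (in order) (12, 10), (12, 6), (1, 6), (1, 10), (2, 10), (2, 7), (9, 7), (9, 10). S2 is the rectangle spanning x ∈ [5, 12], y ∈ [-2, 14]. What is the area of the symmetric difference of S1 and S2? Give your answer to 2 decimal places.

103.00

|S1| = 23, |S2| = 112, |S1∩S2| = 16.
|S1 △ S2| = |S1| + |S2| − 2·|S1∩S2| = 23 + 112 − 32 = 103.00.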